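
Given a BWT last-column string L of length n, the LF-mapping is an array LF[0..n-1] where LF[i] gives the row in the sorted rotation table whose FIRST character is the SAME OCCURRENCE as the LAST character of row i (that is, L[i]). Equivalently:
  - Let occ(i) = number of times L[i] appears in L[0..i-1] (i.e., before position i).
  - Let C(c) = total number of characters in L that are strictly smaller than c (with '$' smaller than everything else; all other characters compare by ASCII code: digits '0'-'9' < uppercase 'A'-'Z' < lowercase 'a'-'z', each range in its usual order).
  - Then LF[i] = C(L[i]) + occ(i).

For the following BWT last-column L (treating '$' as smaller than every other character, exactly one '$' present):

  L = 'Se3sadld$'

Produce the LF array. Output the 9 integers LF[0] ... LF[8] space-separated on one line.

Char counts: '$':1, '3':1, 'S':1, 'a':1, 'd':2, 'e':1, 'l':1, 's':1
C (first-col start): C('$')=0, C('3')=1, C('S')=2, C('a')=3, C('d')=4, C('e')=6, C('l')=7, C('s')=8
L[0]='S': occ=0, LF[0]=C('S')+0=2+0=2
L[1]='e': occ=0, LF[1]=C('e')+0=6+0=6
L[2]='3': occ=0, LF[2]=C('3')+0=1+0=1
L[3]='s': occ=0, LF[3]=C('s')+0=8+0=8
L[4]='a': occ=0, LF[4]=C('a')+0=3+0=3
L[5]='d': occ=0, LF[5]=C('d')+0=4+0=4
L[6]='l': occ=0, LF[6]=C('l')+0=7+0=7
L[7]='d': occ=1, LF[7]=C('d')+1=4+1=5
L[8]='$': occ=0, LF[8]=C('$')+0=0+0=0

Answer: 2 6 1 8 3 4 7 5 0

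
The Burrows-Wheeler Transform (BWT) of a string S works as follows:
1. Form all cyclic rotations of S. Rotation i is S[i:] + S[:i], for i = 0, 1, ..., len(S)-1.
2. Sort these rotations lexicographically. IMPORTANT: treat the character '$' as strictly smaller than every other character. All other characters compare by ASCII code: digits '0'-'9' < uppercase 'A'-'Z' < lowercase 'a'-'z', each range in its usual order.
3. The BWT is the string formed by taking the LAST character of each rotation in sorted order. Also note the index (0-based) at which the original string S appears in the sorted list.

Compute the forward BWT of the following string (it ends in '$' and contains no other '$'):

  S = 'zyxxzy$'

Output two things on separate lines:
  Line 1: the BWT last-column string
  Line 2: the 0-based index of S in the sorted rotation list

All 7 rotations (rotation i = S[i:]+S[:i]):
  rot[0] = zyxxzy$
  rot[1] = yxxzy$z
  rot[2] = xxzy$zy
  rot[3] = xzy$zyx
  rot[4] = zy$zyxx
  rot[5] = y$zyxxz
  rot[6] = $zyxxzy
Sorted (with $ < everything):
  sorted[0] = $zyxxzy  (last char: 'y')
  sorted[1] = xxzy$zy  (last char: 'y')
  sorted[2] = xzy$zyx  (last char: 'x')
  sorted[3] = y$zyxxz  (last char: 'z')
  sorted[4] = yxxzy$z  (last char: 'z')
  sorted[5] = zy$zyxx  (last char: 'x')
  sorted[6] = zyxxzy$  (last char: '$')
Last column: yyxzzx$
Original string S is at sorted index 6

Answer: yyxzzx$
6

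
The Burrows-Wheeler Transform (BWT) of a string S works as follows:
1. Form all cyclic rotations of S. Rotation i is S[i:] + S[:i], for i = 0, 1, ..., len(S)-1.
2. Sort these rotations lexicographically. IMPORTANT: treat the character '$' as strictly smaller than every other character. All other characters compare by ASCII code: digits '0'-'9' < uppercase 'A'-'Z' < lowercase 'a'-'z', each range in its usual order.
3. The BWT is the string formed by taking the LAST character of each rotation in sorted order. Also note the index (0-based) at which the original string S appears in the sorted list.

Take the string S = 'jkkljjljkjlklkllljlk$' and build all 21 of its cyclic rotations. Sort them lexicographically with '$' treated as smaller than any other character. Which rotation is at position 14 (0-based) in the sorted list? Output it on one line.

All 21 rotations (rotation i = S[i:]+S[:i]):
  rot[0] = jkkljjljkjlklkllljlk$
  rot[1] = kkljjljkjlklkllljlk$j
  rot[2] = kljjljkjlklkllljlk$jk
  rot[3] = ljjljkjlklkllljlk$jkk
  rot[4] = jjljkjlklkllljlk$jkkl
  rot[5] = jljkjlklkllljlk$jkklj
  rot[6] = ljkjlklkllljlk$jkkljj
  rot[7] = jkjlklkllljlk$jkkljjl
  rot[8] = kjlklkllljlk$jkkljjlj
  rot[9] = jlklkllljlk$jkkljjljk
  rot[10] = lklkllljlk$jkkljjljkj
  rot[11] = klkllljlk$jkkljjljkjl
  rot[12] = lkllljlk$jkkljjljkjlk
  rot[13] = kllljlk$jkkljjljkjlkl
  rot[14] = llljlk$jkkljjljkjlklk
  rot[15] = lljlk$jkkljjljkjlklkl
  rot[16] = ljlk$jkkljjljkjlklkll
  rot[17] = jlk$jkkljjljkjlklklll
  rot[18] = lk$jkkljjljkjlklklllj
  rot[19] = k$jkkljjljkjlklkllljl
  rot[20] = $jkkljjljkjlklkllljlk
Sorted (with $ < everything):
  sorted[0] = $jkkljjljkjlklkllljlk
  sorted[1] = jjljkjlklkllljlk$jkkl
  sorted[2] = jkjlklkllljlk$jkkljjl
  sorted[3] = jkkljjljkjlklkllljlk$
  sorted[4] = jljkjlklkllljlk$jkklj
  sorted[5] = jlk$jkkljjljkjlklklll
  sorted[6] = jlklkllljlk$jkkljjljk
  sorted[7] = k$jkkljjljkjlklkllljl
  sorted[8] = kjlklkllljlk$jkkljjlj
  sorted[9] = kkljjljkjlklkllljlk$j
  sorted[10] = kljjljkjlklkllljlk$jk
  sorted[11] = klkllljlk$jkkljjljkjl
  sorted[12] = kllljlk$jkkljjljkjlkl
  sorted[13] = ljjljkjlklkllljlk$jkk
  sorted[14] = ljkjlklkllljlk$jkkljj
  sorted[15] = ljlk$jkkljjljkjlklkll
  sorted[16] = lk$jkkljjljkjlklklllj
  sorted[17] = lklkllljlk$jkkljjljkj
  sorted[18] = lkllljlk$jkkljjljkjlk
  sorted[19] = lljlk$jkkljjljkjlklkl
  sorted[20] = llljlk$jkkljjljkjlklk
sorted[14] = ljkjlklkllljlk$jkkljj

Answer: ljkjlklkllljlk$jkkljj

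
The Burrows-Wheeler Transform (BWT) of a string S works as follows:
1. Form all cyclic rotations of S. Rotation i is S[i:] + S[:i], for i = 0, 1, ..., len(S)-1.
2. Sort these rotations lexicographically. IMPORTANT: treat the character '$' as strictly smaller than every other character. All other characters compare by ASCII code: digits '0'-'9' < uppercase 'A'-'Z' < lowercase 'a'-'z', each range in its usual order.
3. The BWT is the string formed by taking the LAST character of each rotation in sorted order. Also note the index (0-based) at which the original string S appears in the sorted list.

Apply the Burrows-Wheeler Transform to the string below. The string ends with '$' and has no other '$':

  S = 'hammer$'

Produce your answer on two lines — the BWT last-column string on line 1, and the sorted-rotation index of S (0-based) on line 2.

All 7 rotations (rotation i = S[i:]+S[:i]):
  rot[0] = hammer$
  rot[1] = ammer$h
  rot[2] = mmer$ha
  rot[3] = mer$ham
  rot[4] = er$hamm
  rot[5] = r$hamme
  rot[6] = $hammer
Sorted (with $ < everything):
  sorted[0] = $hammer  (last char: 'r')
  sorted[1] = ammer$h  (last char: 'h')
  sorted[2] = er$hamm  (last char: 'm')
  sorted[3] = hammer$  (last char: '$')
  sorted[4] = mer$ham  (last char: 'm')
  sorted[5] = mmer$ha  (last char: 'a')
  sorted[6] = r$hamme  (last char: 'e')
Last column: rhm$mae
Original string S is at sorted index 3

Answer: rhm$mae
3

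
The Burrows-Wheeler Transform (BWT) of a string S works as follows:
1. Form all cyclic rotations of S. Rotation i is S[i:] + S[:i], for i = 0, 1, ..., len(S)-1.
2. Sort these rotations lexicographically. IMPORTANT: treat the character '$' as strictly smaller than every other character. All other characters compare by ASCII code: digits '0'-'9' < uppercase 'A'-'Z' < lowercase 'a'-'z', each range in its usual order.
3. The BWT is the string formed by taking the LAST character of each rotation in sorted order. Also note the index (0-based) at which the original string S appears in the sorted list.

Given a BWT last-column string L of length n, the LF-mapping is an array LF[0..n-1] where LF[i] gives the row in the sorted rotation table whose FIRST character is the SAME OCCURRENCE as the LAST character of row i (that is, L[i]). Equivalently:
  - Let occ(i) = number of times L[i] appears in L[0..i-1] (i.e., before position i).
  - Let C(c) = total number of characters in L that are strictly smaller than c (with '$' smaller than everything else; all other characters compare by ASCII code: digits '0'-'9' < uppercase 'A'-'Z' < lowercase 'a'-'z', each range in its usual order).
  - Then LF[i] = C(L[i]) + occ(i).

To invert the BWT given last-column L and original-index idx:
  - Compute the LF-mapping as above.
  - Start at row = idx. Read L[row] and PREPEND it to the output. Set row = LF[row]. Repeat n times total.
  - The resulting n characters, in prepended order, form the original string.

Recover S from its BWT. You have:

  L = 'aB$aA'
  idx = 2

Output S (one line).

Answer: BAaa$

Derivation:
LF mapping: 3 2 0 4 1
Walk LF starting at row 2, prepending L[row]:
  step 1: row=2, L[2]='$', prepend. Next row=LF[2]=0
  step 2: row=0, L[0]='a', prepend. Next row=LF[0]=3
  step 3: row=3, L[3]='a', prepend. Next row=LF[3]=4
  step 4: row=4, L[4]='A', prepend. Next row=LF[4]=1
  step 5: row=1, L[1]='B', prepend. Next row=LF[1]=2
Reversed output: BAaa$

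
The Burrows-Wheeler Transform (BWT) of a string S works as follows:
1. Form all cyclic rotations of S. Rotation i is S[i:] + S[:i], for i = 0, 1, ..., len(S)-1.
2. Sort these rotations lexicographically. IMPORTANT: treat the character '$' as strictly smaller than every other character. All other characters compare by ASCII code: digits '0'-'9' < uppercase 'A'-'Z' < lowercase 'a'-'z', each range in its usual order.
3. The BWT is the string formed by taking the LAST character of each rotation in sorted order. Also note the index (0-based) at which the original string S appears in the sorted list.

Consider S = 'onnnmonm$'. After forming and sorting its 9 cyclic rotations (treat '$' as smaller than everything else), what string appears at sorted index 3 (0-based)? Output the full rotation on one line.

All 9 rotations (rotation i = S[i:]+S[:i]):
  rot[0] = onnnmonm$
  rot[1] = nnnmonm$o
  rot[2] = nnmonm$on
  rot[3] = nmonm$onn
  rot[4] = monm$onnn
  rot[5] = onm$onnnm
  rot[6] = nm$onnnmo
  rot[7] = m$onnnmon
  rot[8] = $onnnmonm
Sorted (with $ < everything):
  sorted[0] = $onnnmonm
  sorted[1] = m$onnnmon
  sorted[2] = monm$onnn
  sorted[3] = nm$onnnmo
  sorted[4] = nmonm$onn
  sorted[5] = nnmonm$on
  sorted[6] = nnnmonm$o
  sorted[7] = onm$onnnm
  sorted[8] = onnnmonm$
sorted[3] = nm$onnnmo

Answer: nm$onnnmo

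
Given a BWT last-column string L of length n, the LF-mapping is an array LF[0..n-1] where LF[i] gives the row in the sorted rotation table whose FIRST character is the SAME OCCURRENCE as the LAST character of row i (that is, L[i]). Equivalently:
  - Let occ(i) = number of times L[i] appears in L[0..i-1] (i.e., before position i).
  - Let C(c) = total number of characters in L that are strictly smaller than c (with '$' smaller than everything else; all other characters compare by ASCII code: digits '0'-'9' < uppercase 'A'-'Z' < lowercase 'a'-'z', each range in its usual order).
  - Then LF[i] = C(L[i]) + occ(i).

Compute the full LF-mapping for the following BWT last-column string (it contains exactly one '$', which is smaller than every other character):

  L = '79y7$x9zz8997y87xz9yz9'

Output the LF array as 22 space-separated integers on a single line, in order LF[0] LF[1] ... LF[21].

Char counts: '$':1, '7':4, '8':2, '9':6, 'x':2, 'y':3, 'z':4
C (first-col start): C('$')=0, C('7')=1, C('8')=5, C('9')=7, C('x')=13, C('y')=15, C('z')=18
L[0]='7': occ=0, LF[0]=C('7')+0=1+0=1
L[1]='9': occ=0, LF[1]=C('9')+0=7+0=7
L[2]='y': occ=0, LF[2]=C('y')+0=15+0=15
L[3]='7': occ=1, LF[3]=C('7')+1=1+1=2
L[4]='$': occ=0, LF[4]=C('$')+0=0+0=0
L[5]='x': occ=0, LF[5]=C('x')+0=13+0=13
L[6]='9': occ=1, LF[6]=C('9')+1=7+1=8
L[7]='z': occ=0, LF[7]=C('z')+0=18+0=18
L[8]='z': occ=1, LF[8]=C('z')+1=18+1=19
L[9]='8': occ=0, LF[9]=C('8')+0=5+0=5
L[10]='9': occ=2, LF[10]=C('9')+2=7+2=9
L[11]='9': occ=3, LF[11]=C('9')+3=7+3=10
L[12]='7': occ=2, LF[12]=C('7')+2=1+2=3
L[13]='y': occ=1, LF[13]=C('y')+1=15+1=16
L[14]='8': occ=1, LF[14]=C('8')+1=5+1=6
L[15]='7': occ=3, LF[15]=C('7')+3=1+3=4
L[16]='x': occ=1, LF[16]=C('x')+1=13+1=14
L[17]='z': occ=2, LF[17]=C('z')+2=18+2=20
L[18]='9': occ=4, LF[18]=C('9')+4=7+4=11
L[19]='y': occ=2, LF[19]=C('y')+2=15+2=17
L[20]='z': occ=3, LF[20]=C('z')+3=18+3=21
L[21]='9': occ=5, LF[21]=C('9')+5=7+5=12

Answer: 1 7 15 2 0 13 8 18 19 5 9 10 3 16 6 4 14 20 11 17 21 12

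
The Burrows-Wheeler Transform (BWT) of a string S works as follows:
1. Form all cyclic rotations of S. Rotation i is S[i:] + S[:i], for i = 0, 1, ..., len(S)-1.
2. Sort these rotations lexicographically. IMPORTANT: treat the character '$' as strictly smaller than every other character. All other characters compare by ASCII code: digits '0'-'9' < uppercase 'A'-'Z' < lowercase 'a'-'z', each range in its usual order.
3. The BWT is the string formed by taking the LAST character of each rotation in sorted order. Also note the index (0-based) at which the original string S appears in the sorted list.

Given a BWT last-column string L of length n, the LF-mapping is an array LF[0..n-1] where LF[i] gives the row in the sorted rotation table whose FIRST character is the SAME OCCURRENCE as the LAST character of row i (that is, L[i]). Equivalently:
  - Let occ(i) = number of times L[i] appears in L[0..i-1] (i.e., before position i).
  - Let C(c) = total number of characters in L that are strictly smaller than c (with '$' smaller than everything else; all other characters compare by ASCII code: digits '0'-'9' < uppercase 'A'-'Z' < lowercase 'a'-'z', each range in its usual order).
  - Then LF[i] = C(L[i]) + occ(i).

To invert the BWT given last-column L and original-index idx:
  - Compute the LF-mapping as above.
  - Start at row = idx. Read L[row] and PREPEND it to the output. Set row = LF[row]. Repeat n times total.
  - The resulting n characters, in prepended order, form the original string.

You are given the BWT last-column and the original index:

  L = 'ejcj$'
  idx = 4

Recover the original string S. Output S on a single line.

LF mapping: 2 3 1 4 0
Walk LF starting at row 4, prepending L[row]:
  step 1: row=4, L[4]='$', prepend. Next row=LF[4]=0
  step 2: row=0, L[0]='e', prepend. Next row=LF[0]=2
  step 3: row=2, L[2]='c', prepend. Next row=LF[2]=1
  step 4: row=1, L[1]='j', prepend. Next row=LF[1]=3
  step 5: row=3, L[3]='j', prepend. Next row=LF[3]=4
Reversed output: jjce$

Answer: jjce$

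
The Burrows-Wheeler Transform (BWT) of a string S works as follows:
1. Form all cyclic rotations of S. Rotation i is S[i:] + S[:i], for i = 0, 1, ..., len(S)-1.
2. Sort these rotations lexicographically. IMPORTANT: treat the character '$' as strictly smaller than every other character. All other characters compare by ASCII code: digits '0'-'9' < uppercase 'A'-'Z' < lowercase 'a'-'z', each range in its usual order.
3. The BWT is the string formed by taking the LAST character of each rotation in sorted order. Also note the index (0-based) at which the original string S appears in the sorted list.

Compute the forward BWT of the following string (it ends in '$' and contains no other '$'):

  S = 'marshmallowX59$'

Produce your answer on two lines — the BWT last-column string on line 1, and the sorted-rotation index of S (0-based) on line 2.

Answer: 9X5wmmsalh$laro
10

Derivation:
All 15 rotations (rotation i = S[i:]+S[:i]):
  rot[0] = marshmallowX59$
  rot[1] = arshmallowX59$m
  rot[2] = rshmallowX59$ma
  rot[3] = shmallowX59$mar
  rot[4] = hmallowX59$mars
  rot[5] = mallowX59$marsh
  rot[6] = allowX59$marshm
  rot[7] = llowX59$marshma
  rot[8] = lowX59$marshmal
  rot[9] = owX59$marshmall
  rot[10] = wX59$marshmallo
  rot[11] = X59$marshmallow
  rot[12] = 59$marshmallowX
  rot[13] = 9$marshmallowX5
  rot[14] = $marshmallowX59
Sorted (with $ < everything):
  sorted[0] = $marshmallowX59  (last char: '9')
  sorted[1] = 59$marshmallowX  (last char: 'X')
  sorted[2] = 9$marshmallowX5  (last char: '5')
  sorted[3] = X59$marshmallow  (last char: 'w')
  sorted[4] = allowX59$marshm  (last char: 'm')
  sorted[5] = arshmallowX59$m  (last char: 'm')
  sorted[6] = hmallowX59$mars  (last char: 's')
  sorted[7] = llowX59$marshma  (last char: 'a')
  sorted[8] = lowX59$marshmal  (last char: 'l')
  sorted[9] = mallowX59$marsh  (last char: 'h')
  sorted[10] = marshmallowX59$  (last char: '$')
  sorted[11] = owX59$marshmall  (last char: 'l')
  sorted[12] = rshmallowX59$ma  (last char: 'a')
  sorted[13] = shmallowX59$mar  (last char: 'r')
  sorted[14] = wX59$marshmallo  (last char: 'o')
Last column: 9X5wmmsalh$laro
Original string S is at sorted index 10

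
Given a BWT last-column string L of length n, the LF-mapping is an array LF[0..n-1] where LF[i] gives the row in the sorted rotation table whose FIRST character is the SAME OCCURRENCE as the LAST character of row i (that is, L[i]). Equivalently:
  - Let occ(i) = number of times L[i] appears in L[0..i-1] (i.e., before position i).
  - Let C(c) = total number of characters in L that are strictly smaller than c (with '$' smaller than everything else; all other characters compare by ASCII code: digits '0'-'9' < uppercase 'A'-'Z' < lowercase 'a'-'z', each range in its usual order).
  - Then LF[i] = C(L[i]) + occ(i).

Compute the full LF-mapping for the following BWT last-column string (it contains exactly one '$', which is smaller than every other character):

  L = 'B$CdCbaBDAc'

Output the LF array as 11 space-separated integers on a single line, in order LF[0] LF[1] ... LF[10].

Char counts: '$':1, 'A':1, 'B':2, 'C':2, 'D':1, 'a':1, 'b':1, 'c':1, 'd':1
C (first-col start): C('$')=0, C('A')=1, C('B')=2, C('C')=4, C('D')=6, C('a')=7, C('b')=8, C('c')=9, C('d')=10
L[0]='B': occ=0, LF[0]=C('B')+0=2+0=2
L[1]='$': occ=0, LF[1]=C('$')+0=0+0=0
L[2]='C': occ=0, LF[2]=C('C')+0=4+0=4
L[3]='d': occ=0, LF[3]=C('d')+0=10+0=10
L[4]='C': occ=1, LF[4]=C('C')+1=4+1=5
L[5]='b': occ=0, LF[5]=C('b')+0=8+0=8
L[6]='a': occ=0, LF[6]=C('a')+0=7+0=7
L[7]='B': occ=1, LF[7]=C('B')+1=2+1=3
L[8]='D': occ=0, LF[8]=C('D')+0=6+0=6
L[9]='A': occ=0, LF[9]=C('A')+0=1+0=1
L[10]='c': occ=0, LF[10]=C('c')+0=9+0=9

Answer: 2 0 4 10 5 8 7 3 6 1 9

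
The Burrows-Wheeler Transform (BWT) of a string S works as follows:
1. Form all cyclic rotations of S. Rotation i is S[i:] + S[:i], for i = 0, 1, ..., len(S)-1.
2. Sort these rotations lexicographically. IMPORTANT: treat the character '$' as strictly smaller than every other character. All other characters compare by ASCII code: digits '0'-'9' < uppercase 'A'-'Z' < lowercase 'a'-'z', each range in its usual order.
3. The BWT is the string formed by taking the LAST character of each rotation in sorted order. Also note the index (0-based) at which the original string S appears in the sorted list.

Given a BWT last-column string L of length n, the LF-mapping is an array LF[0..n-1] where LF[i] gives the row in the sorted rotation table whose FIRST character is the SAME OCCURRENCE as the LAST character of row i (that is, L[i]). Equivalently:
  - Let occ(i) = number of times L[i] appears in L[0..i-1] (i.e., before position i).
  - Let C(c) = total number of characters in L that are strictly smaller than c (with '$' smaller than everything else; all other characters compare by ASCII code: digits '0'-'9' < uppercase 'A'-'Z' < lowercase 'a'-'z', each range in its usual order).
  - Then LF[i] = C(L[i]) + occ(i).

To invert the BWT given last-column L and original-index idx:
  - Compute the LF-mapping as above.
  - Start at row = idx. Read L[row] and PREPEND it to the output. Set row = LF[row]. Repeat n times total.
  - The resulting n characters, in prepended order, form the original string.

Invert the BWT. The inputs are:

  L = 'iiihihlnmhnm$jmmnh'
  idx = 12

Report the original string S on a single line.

Answer: mmihnnlihhjmmnihi$

Derivation:
LF mapping: 5 6 7 1 8 2 10 15 11 3 16 12 0 9 13 14 17 4
Walk LF starting at row 12, prepending L[row]:
  step 1: row=12, L[12]='$', prepend. Next row=LF[12]=0
  step 2: row=0, L[0]='i', prepend. Next row=LF[0]=5
  step 3: row=5, L[5]='h', prepend. Next row=LF[5]=2
  step 4: row=2, L[2]='i', prepend. Next row=LF[2]=7
  step 5: row=7, L[7]='n', prepend. Next row=LF[7]=15
  step 6: row=15, L[15]='m', prepend. Next row=LF[15]=14
  step 7: row=14, L[14]='m', prepend. Next row=LF[14]=13
  step 8: row=13, L[13]='j', prepend. Next row=LF[13]=9
  step 9: row=9, L[9]='h', prepend. Next row=LF[9]=3
  step 10: row=3, L[3]='h', prepend. Next row=LF[3]=1
  step 11: row=1, L[1]='i', prepend. Next row=LF[1]=6
  step 12: row=6, L[6]='l', prepend. Next row=LF[6]=10
  step 13: row=10, L[10]='n', prepend. Next row=LF[10]=16
  step 14: row=16, L[16]='n', prepend. Next row=LF[16]=17
  step 15: row=17, L[17]='h', prepend. Next row=LF[17]=4
  step 16: row=4, L[4]='i', prepend. Next row=LF[4]=8
  step 17: row=8, L[8]='m', prepend. Next row=LF[8]=11
  step 18: row=11, L[11]='m', prepend. Next row=LF[11]=12
Reversed output: mmihnnlihhjmmnihi$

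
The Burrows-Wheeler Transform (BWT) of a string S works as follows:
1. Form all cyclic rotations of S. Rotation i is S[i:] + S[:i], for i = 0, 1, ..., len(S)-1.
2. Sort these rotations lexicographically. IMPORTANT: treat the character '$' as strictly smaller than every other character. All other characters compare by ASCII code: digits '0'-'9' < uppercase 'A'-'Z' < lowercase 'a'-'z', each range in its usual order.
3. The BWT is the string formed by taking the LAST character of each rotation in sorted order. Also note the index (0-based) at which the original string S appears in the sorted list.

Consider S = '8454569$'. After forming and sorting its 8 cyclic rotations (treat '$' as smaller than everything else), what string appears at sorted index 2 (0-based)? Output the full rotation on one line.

Answer: 4569$845

Derivation:
All 8 rotations (rotation i = S[i:]+S[:i]):
  rot[0] = 8454569$
  rot[1] = 454569$8
  rot[2] = 54569$84
  rot[3] = 4569$845
  rot[4] = 569$8454
  rot[5] = 69$84545
  rot[6] = 9$845456
  rot[7] = $8454569
Sorted (with $ < everything):
  sorted[0] = $8454569
  sorted[1] = 454569$8
  sorted[2] = 4569$845
  sorted[3] = 54569$84
  sorted[4] = 569$8454
  sorted[5] = 69$84545
  sorted[6] = 8454569$
  sorted[7] = 9$845456
sorted[2] = 4569$845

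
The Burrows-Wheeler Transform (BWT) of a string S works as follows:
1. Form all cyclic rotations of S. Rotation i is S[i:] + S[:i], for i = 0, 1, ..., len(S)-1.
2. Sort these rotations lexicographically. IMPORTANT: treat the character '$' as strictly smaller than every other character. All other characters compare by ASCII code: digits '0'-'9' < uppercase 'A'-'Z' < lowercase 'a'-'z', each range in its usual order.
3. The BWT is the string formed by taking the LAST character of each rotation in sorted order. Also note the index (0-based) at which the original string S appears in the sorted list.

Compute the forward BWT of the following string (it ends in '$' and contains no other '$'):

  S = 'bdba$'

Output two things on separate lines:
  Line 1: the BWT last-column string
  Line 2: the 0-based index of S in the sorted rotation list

All 5 rotations (rotation i = S[i:]+S[:i]):
  rot[0] = bdba$
  rot[1] = dba$b
  rot[2] = ba$bd
  rot[3] = a$bdb
  rot[4] = $bdba
Sorted (with $ < everything):
  sorted[0] = $bdba  (last char: 'a')
  sorted[1] = a$bdb  (last char: 'b')
  sorted[2] = ba$bd  (last char: 'd')
  sorted[3] = bdba$  (last char: '$')
  sorted[4] = dba$b  (last char: 'b')
Last column: abd$b
Original string S is at sorted index 3

Answer: abd$b
3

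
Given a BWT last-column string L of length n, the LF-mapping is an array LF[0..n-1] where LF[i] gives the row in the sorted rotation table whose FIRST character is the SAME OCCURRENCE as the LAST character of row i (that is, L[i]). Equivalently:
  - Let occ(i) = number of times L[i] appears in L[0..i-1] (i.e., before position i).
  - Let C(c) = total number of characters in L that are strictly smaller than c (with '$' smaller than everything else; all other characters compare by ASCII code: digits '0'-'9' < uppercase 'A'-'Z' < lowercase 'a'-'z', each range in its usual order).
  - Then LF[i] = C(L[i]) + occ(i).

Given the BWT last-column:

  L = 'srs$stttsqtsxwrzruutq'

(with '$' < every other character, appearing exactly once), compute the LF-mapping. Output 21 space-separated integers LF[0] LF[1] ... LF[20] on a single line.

Char counts: '$':1, 'q':2, 'r':3, 's':5, 't':5, 'u':2, 'w':1, 'x':1, 'z':1
C (first-col start): C('$')=0, C('q')=1, C('r')=3, C('s')=6, C('t')=11, C('u')=16, C('w')=18, C('x')=19, C('z')=20
L[0]='s': occ=0, LF[0]=C('s')+0=6+0=6
L[1]='r': occ=0, LF[1]=C('r')+0=3+0=3
L[2]='s': occ=1, LF[2]=C('s')+1=6+1=7
L[3]='$': occ=0, LF[3]=C('$')+0=0+0=0
L[4]='s': occ=2, LF[4]=C('s')+2=6+2=8
L[5]='t': occ=0, LF[5]=C('t')+0=11+0=11
L[6]='t': occ=1, LF[6]=C('t')+1=11+1=12
L[7]='t': occ=2, LF[7]=C('t')+2=11+2=13
L[8]='s': occ=3, LF[8]=C('s')+3=6+3=9
L[9]='q': occ=0, LF[9]=C('q')+0=1+0=1
L[10]='t': occ=3, LF[10]=C('t')+3=11+3=14
L[11]='s': occ=4, LF[11]=C('s')+4=6+4=10
L[12]='x': occ=0, LF[12]=C('x')+0=19+0=19
L[13]='w': occ=0, LF[13]=C('w')+0=18+0=18
L[14]='r': occ=1, LF[14]=C('r')+1=3+1=4
L[15]='z': occ=0, LF[15]=C('z')+0=20+0=20
L[16]='r': occ=2, LF[16]=C('r')+2=3+2=5
L[17]='u': occ=0, LF[17]=C('u')+0=16+0=16
L[18]='u': occ=1, LF[18]=C('u')+1=16+1=17
L[19]='t': occ=4, LF[19]=C('t')+4=11+4=15
L[20]='q': occ=1, LF[20]=C('q')+1=1+1=2

Answer: 6 3 7 0 8 11 12 13 9 1 14 10 19 18 4 20 5 16 17 15 2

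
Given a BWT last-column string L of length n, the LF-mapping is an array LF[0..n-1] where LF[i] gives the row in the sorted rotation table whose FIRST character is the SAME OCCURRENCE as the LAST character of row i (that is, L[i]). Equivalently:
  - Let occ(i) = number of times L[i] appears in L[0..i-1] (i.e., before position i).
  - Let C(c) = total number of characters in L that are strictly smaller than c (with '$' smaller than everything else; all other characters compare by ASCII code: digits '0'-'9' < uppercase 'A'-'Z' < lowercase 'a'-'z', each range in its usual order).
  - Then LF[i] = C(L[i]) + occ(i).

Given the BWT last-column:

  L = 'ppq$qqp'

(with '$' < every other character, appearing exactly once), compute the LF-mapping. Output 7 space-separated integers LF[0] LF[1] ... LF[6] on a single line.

Char counts: '$':1, 'p':3, 'q':3
C (first-col start): C('$')=0, C('p')=1, C('q')=4
L[0]='p': occ=0, LF[0]=C('p')+0=1+0=1
L[1]='p': occ=1, LF[1]=C('p')+1=1+1=2
L[2]='q': occ=0, LF[2]=C('q')+0=4+0=4
L[3]='$': occ=0, LF[3]=C('$')+0=0+0=0
L[4]='q': occ=1, LF[4]=C('q')+1=4+1=5
L[5]='q': occ=2, LF[5]=C('q')+2=4+2=6
L[6]='p': occ=2, LF[6]=C('p')+2=1+2=3

Answer: 1 2 4 0 5 6 3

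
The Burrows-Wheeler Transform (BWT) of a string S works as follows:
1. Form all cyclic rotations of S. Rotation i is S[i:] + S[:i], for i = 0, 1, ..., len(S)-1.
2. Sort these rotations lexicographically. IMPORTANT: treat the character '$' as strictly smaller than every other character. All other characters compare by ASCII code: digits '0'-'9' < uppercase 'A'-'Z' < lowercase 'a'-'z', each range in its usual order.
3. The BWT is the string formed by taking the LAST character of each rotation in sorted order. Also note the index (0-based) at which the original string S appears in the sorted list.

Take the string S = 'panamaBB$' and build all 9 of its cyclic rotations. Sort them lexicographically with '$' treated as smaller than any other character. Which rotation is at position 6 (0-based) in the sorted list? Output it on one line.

All 9 rotations (rotation i = S[i:]+S[:i]):
  rot[0] = panamaBB$
  rot[1] = anamaBB$p
  rot[2] = namaBB$pa
  rot[3] = amaBB$pan
  rot[4] = maBB$pana
  rot[5] = aBB$panam
  rot[6] = BB$panama
  rot[7] = B$panamaB
  rot[8] = $panamaBB
Sorted (with $ < everything):
  sorted[0] = $panamaBB
  sorted[1] = B$panamaB
  sorted[2] = BB$panama
  sorted[3] = aBB$panam
  sorted[4] = amaBB$pan
  sorted[5] = anamaBB$p
  sorted[6] = maBB$pana
  sorted[7] = namaBB$pa
  sorted[8] = panamaBB$
sorted[6] = maBB$pana

Answer: maBB$pana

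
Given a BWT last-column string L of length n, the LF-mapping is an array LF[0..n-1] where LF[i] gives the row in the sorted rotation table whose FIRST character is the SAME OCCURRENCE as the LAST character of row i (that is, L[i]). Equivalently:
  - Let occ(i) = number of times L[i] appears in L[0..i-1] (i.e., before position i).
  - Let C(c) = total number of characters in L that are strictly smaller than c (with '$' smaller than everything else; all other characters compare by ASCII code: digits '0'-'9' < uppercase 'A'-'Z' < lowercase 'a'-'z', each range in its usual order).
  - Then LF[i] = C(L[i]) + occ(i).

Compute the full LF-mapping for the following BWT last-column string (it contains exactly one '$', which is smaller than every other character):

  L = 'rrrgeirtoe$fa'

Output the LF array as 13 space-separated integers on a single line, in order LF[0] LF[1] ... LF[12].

Answer: 8 9 10 5 2 6 11 12 7 3 0 4 1

Derivation:
Char counts: '$':1, 'a':1, 'e':2, 'f':1, 'g':1, 'i':1, 'o':1, 'r':4, 't':1
C (first-col start): C('$')=0, C('a')=1, C('e')=2, C('f')=4, C('g')=5, C('i')=6, C('o')=7, C('r')=8, C('t')=12
L[0]='r': occ=0, LF[0]=C('r')+0=8+0=8
L[1]='r': occ=1, LF[1]=C('r')+1=8+1=9
L[2]='r': occ=2, LF[2]=C('r')+2=8+2=10
L[3]='g': occ=0, LF[3]=C('g')+0=5+0=5
L[4]='e': occ=0, LF[4]=C('e')+0=2+0=2
L[5]='i': occ=0, LF[5]=C('i')+0=6+0=6
L[6]='r': occ=3, LF[6]=C('r')+3=8+3=11
L[7]='t': occ=0, LF[7]=C('t')+0=12+0=12
L[8]='o': occ=0, LF[8]=C('o')+0=7+0=7
L[9]='e': occ=1, LF[9]=C('e')+1=2+1=3
L[10]='$': occ=0, LF[10]=C('$')+0=0+0=0
L[11]='f': occ=0, LF[11]=C('f')+0=4+0=4
L[12]='a': occ=0, LF[12]=C('a')+0=1+0=1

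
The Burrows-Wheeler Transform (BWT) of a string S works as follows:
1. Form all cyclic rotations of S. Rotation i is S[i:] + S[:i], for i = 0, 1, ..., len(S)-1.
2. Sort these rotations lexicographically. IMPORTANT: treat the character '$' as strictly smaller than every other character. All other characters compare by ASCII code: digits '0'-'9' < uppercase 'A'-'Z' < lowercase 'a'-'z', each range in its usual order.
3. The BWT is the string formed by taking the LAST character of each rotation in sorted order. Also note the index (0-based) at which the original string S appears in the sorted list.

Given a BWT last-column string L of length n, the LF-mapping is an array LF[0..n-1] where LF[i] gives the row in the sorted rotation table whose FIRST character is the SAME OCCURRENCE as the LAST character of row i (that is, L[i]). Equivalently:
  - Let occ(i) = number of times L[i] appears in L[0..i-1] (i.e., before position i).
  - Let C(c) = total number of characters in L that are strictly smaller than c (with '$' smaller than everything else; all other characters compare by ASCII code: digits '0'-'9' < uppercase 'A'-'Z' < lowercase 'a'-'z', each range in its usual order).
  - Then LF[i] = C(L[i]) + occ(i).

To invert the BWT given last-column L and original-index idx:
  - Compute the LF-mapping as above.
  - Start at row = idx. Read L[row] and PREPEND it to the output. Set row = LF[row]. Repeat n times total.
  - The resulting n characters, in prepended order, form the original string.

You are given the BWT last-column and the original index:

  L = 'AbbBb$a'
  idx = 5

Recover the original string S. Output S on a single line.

LF mapping: 1 4 5 2 6 0 3
Walk LF starting at row 5, prepending L[row]:
  step 1: row=5, L[5]='$', prepend. Next row=LF[5]=0
  step 2: row=0, L[0]='A', prepend. Next row=LF[0]=1
  step 3: row=1, L[1]='b', prepend. Next row=LF[1]=4
  step 4: row=4, L[4]='b', prepend. Next row=LF[4]=6
  step 5: row=6, L[6]='a', prepend. Next row=LF[6]=3
  step 6: row=3, L[3]='B', prepend. Next row=LF[3]=2
  step 7: row=2, L[2]='b', prepend. Next row=LF[2]=5
Reversed output: bBabbA$

Answer: bBabbA$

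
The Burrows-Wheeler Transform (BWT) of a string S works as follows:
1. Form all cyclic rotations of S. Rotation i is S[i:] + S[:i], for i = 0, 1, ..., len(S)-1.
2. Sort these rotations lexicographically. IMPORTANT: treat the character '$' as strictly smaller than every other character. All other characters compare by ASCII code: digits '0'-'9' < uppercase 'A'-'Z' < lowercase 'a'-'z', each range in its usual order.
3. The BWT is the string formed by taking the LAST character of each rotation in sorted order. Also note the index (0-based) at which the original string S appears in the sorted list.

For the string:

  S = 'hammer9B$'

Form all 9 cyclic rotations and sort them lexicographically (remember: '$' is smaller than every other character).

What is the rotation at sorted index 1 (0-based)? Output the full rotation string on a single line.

All 9 rotations (rotation i = S[i:]+S[:i]):
  rot[0] = hammer9B$
  rot[1] = ammer9B$h
  rot[2] = mmer9B$ha
  rot[3] = mer9B$ham
  rot[4] = er9B$hamm
  rot[5] = r9B$hamme
  rot[6] = 9B$hammer
  rot[7] = B$hammer9
  rot[8] = $hammer9B
Sorted (with $ < everything):
  sorted[0] = $hammer9B
  sorted[1] = 9B$hammer
  sorted[2] = B$hammer9
  sorted[3] = ammer9B$h
  sorted[4] = er9B$hamm
  sorted[5] = hammer9B$
  sorted[6] = mer9B$ham
  sorted[7] = mmer9B$ha
  sorted[8] = r9B$hamme
sorted[1] = 9B$hammer

Answer: 9B$hammer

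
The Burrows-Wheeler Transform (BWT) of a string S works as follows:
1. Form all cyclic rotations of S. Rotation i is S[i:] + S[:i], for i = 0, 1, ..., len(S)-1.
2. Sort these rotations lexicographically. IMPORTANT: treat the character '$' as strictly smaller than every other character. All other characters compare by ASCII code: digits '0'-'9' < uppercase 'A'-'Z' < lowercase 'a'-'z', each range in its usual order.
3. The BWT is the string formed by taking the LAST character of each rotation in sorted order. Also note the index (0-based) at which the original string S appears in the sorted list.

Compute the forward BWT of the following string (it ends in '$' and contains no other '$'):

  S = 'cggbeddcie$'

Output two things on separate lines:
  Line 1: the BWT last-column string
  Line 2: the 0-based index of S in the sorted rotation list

All 11 rotations (rotation i = S[i:]+S[:i]):
  rot[0] = cggbeddcie$
  rot[1] = ggbeddcie$c
  rot[2] = gbeddcie$cg
  rot[3] = beddcie$cgg
  rot[4] = eddcie$cggb
  rot[5] = ddcie$cggbe
  rot[6] = dcie$cggbed
  rot[7] = cie$cggbedd
  rot[8] = ie$cggbeddc
  rot[9] = e$cggbeddci
  rot[10] = $cggbeddcie
Sorted (with $ < everything):
  sorted[0] = $cggbeddcie  (last char: 'e')
  sorted[1] = beddcie$cgg  (last char: 'g')
  sorted[2] = cggbeddcie$  (last char: '$')
  sorted[3] = cie$cggbedd  (last char: 'd')
  sorted[4] = dcie$cggbed  (last char: 'd')
  sorted[5] = ddcie$cggbe  (last char: 'e')
  sorted[6] = e$cggbeddci  (last char: 'i')
  sorted[7] = eddcie$cggb  (last char: 'b')
  sorted[8] = gbeddcie$cg  (last char: 'g')
  sorted[9] = ggbeddcie$c  (last char: 'c')
  sorted[10] = ie$cggbeddc  (last char: 'c')
Last column: eg$ddeibgcc
Original string S is at sorted index 2

Answer: eg$ddeibgcc
2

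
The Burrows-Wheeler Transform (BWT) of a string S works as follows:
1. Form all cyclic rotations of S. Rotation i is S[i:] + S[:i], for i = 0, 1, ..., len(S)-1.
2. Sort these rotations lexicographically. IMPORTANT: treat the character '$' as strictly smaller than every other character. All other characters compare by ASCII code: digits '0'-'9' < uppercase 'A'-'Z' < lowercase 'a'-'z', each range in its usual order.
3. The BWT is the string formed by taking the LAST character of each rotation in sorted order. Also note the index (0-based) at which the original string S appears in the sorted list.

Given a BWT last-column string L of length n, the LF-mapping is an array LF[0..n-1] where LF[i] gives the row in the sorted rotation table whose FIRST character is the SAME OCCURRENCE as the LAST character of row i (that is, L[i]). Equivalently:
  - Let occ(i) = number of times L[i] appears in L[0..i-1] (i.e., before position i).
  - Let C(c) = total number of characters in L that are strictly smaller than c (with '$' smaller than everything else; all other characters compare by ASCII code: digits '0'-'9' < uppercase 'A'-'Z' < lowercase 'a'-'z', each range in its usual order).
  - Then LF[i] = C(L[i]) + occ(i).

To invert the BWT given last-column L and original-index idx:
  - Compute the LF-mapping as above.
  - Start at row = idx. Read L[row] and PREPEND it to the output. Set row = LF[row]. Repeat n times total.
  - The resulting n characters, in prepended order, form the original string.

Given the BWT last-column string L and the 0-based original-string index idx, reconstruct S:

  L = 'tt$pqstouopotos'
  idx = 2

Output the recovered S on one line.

Answer: osuspotoqottpt$

Derivation:
LF mapping: 10 11 0 5 7 8 12 1 14 2 6 3 13 4 9
Walk LF starting at row 2, prepending L[row]:
  step 1: row=2, L[2]='$', prepend. Next row=LF[2]=0
  step 2: row=0, L[0]='t', prepend. Next row=LF[0]=10
  step 3: row=10, L[10]='p', prepend. Next row=LF[10]=6
  step 4: row=6, L[6]='t', prepend. Next row=LF[6]=12
  step 5: row=12, L[12]='t', prepend. Next row=LF[12]=13
  step 6: row=13, L[13]='o', prepend. Next row=LF[13]=4
  step 7: row=4, L[4]='q', prepend. Next row=LF[4]=7
  step 8: row=7, L[7]='o', prepend. Next row=LF[7]=1
  step 9: row=1, L[1]='t', prepend. Next row=LF[1]=11
  step 10: row=11, L[11]='o', prepend. Next row=LF[11]=3
  step 11: row=3, L[3]='p', prepend. Next row=LF[3]=5
  step 12: row=5, L[5]='s', prepend. Next row=LF[5]=8
  step 13: row=8, L[8]='u', prepend. Next row=LF[8]=14
  step 14: row=14, L[14]='s', prepend. Next row=LF[14]=9
  step 15: row=9, L[9]='o', prepend. Next row=LF[9]=2
Reversed output: osuspotoqottpt$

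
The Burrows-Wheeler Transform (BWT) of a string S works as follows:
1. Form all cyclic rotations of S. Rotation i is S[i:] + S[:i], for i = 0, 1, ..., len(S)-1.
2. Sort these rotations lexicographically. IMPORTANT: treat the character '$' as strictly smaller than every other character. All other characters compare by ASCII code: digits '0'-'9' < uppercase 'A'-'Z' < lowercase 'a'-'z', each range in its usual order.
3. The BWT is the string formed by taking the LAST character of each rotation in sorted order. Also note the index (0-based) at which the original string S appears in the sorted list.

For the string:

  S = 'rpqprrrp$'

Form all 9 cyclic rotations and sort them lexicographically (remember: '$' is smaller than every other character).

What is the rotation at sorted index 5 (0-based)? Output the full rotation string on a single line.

Answer: rp$rpqprr

Derivation:
All 9 rotations (rotation i = S[i:]+S[:i]):
  rot[0] = rpqprrrp$
  rot[1] = pqprrrp$r
  rot[2] = qprrrp$rp
  rot[3] = prrrp$rpq
  rot[4] = rrrp$rpqp
  rot[5] = rrp$rpqpr
  rot[6] = rp$rpqprr
  rot[7] = p$rpqprrr
  rot[8] = $rpqprrrp
Sorted (with $ < everything):
  sorted[0] = $rpqprrrp
  sorted[1] = p$rpqprrr
  sorted[2] = pqprrrp$r
  sorted[3] = prrrp$rpq
  sorted[4] = qprrrp$rp
  sorted[5] = rp$rpqprr
  sorted[6] = rpqprrrp$
  sorted[7] = rrp$rpqpr
  sorted[8] = rrrp$rpqp
sorted[5] = rp$rpqprr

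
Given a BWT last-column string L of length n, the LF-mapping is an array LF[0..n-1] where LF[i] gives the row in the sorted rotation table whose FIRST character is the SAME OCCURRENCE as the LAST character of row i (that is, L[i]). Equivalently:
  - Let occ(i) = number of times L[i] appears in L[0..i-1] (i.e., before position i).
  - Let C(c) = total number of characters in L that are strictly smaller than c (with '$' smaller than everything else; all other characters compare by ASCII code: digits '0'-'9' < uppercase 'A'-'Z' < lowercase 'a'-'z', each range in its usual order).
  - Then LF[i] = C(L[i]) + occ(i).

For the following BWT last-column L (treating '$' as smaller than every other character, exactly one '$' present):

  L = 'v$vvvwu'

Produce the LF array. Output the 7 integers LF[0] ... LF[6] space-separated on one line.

Char counts: '$':1, 'u':1, 'v':4, 'w':1
C (first-col start): C('$')=0, C('u')=1, C('v')=2, C('w')=6
L[0]='v': occ=0, LF[0]=C('v')+0=2+0=2
L[1]='$': occ=0, LF[1]=C('$')+0=0+0=0
L[2]='v': occ=1, LF[2]=C('v')+1=2+1=3
L[3]='v': occ=2, LF[3]=C('v')+2=2+2=4
L[4]='v': occ=3, LF[4]=C('v')+3=2+3=5
L[5]='w': occ=0, LF[5]=C('w')+0=6+0=6
L[6]='u': occ=0, LF[6]=C('u')+0=1+0=1

Answer: 2 0 3 4 5 6 1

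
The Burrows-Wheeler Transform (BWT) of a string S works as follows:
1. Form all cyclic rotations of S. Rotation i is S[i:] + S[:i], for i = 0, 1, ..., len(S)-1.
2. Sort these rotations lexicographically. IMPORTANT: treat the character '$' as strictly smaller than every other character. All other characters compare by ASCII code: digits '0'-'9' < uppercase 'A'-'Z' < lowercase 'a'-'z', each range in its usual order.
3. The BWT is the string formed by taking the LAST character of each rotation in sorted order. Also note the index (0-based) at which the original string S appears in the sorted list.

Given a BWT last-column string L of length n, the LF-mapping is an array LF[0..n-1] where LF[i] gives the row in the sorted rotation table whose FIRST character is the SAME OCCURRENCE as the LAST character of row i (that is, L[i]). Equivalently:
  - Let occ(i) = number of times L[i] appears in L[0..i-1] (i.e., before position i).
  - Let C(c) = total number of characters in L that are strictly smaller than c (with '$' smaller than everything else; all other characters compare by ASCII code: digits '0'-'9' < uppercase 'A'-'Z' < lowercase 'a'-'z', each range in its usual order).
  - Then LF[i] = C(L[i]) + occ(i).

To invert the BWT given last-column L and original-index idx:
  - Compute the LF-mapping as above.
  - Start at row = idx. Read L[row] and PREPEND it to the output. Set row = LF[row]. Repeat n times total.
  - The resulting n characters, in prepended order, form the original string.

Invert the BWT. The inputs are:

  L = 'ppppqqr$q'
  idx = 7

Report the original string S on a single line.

Answer: qrqqpppp$

Derivation:
LF mapping: 1 2 3 4 5 6 8 0 7
Walk LF starting at row 7, prepending L[row]:
  step 1: row=7, L[7]='$', prepend. Next row=LF[7]=0
  step 2: row=0, L[0]='p', prepend. Next row=LF[0]=1
  step 3: row=1, L[1]='p', prepend. Next row=LF[1]=2
  step 4: row=2, L[2]='p', prepend. Next row=LF[2]=3
  step 5: row=3, L[3]='p', prepend. Next row=LF[3]=4
  step 6: row=4, L[4]='q', prepend. Next row=LF[4]=5
  step 7: row=5, L[5]='q', prepend. Next row=LF[5]=6
  step 8: row=6, L[6]='r', prepend. Next row=LF[6]=8
  step 9: row=8, L[8]='q', prepend. Next row=LF[8]=7
Reversed output: qrqqpppp$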